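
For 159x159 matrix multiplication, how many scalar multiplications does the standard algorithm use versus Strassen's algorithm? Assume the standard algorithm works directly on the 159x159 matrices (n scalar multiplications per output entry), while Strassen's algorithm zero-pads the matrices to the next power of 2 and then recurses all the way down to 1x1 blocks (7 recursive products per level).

Matrix multiplication for 159x159 matrices:

Strassen's algorithm requires power-of-2 dimensions. Pad 159x159 to 256x256 (next power of 2).

Standard algorithm: 159^3 = 4019679 multiplications
Strassen's algorithm: 7^(log2(256)) = 7^8 = 5764801 multiplications
Difference: 4019679 - 5764801 = -1745122 (Strassen uses MORE here due to padding overhead — for small or just-over-power-of-2 n, padding can outweigh the per-level savings)

Standard: 4019679 multiplications (159^3). Strassen: 5764801 multiplications (7^8, after padding to 256x256). Strassen reduces 8 recursive multiplications to 7 at each level.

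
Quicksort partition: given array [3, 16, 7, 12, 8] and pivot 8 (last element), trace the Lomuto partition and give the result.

Lomuto partition with pivot = 8:

Initial array: [3, 16, 7, 12, 8]

arr[0]=3 <= 8: swap with position 0, array becomes [3, 16, 7, 12, 8]
arr[1]=16 > 8: no swap
arr[2]=7 <= 8: swap with position 1, array becomes [3, 7, 16, 12, 8]
arr[3]=12 > 8: no swap

Place pivot at position 2: [3, 7, 8, 12, 16]
Pivot position: 2

After partitioning with pivot 8, the array becomes [3, 7, 8, 12, 16]. The pivot is placed at index 2. All elements to the left of the pivot are <= 8, and all elements to the right are > 8.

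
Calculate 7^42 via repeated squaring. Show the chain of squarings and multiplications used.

Computing 7^42 by squaring (build up from 7^1; each line after the first costs one multiplication):

7^1 = 7
7^2 = (7^1)^2 = 7^2 = 49
7^4 = (7^2)^2 = 49^2 = 2401
7^5 = 7 * 7^4 = 7 * 2401 = 16807
7^10 = (7^5)^2 = 16807^2 = 282475249
7^20 = (7^10)^2 = 282475249^2 = 79792266297612001
7^21 = 7 * 7^20 = 7 * 79792266297612001 = 558545864083284007
7^42 = (7^21)^2 = 558545864083284007^2 = 311973482284542371301330321821976049

Result: 311973482284542371301330321821976049
Multiplications needed: 7 (7 lines after 7^1)

7^42 = 311973482284542371301330321821976049. Using exponentiation by squaring, this requires 7 multiplications. The key idea: if the exponent is even, square the half-power; if odd, multiply by the base once.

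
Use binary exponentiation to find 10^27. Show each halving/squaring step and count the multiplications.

Computing 10^27 by squaring (build up from 10^1; each line after the first costs one multiplication):

10^1 = 10
10^2 = (10^1)^2 = 10^2 = 100
10^3 = 10 * 10^2 = 10 * 100 = 1000
10^6 = (10^3)^2 = 1000^2 = 1000000
10^12 = (10^6)^2 = 1000000^2 = 1000000000000
10^13 = 10 * 10^12 = 10 * 1000000000000 = 10000000000000
10^26 = (10^13)^2 = 10000000000000^2 = 100000000000000000000000000
10^27 = 10 * 10^26 = 10 * 100000000000000000000000000 = 1000000000000000000000000000

Result: 1000000000000000000000000000
Multiplications needed: 7 (7 lines after 10^1)

10^27 = 1000000000000000000000000000. Using exponentiation by squaring, this requires 7 multiplications. The key idea: if the exponent is even, square the half-power; if odd, multiply by the base once.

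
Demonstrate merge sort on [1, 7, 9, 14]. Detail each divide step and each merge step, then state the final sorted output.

Merge sort trace:

Split: [1, 7, 9, 14] -> [1, 7] and [9, 14]
  Split: [1, 7] -> [1] and [7]
  Merge: [1] + [7] -> [1, 7]
  Split: [9, 14] -> [9] and [14]
  Merge: [9] + [14] -> [9, 14]
Merge: [1, 7] + [9, 14] -> [1, 7, 9, 14]

Final sorted array: [1, 7, 9, 14]

The merge sort proceeds by recursively splitting the array and merging sorted halves.
After all merges, the sorted array is [1, 7, 9, 14].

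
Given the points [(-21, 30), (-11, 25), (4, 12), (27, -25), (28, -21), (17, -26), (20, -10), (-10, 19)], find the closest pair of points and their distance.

Computing all pairwise distances among 8 points:

d((-21, 30), (-11, 25)) = 11.1803
d((-21, 30), (4, 12)) = 30.8058
d((-21, 30), (27, -25)) = 73.0
d((-21, 30), (28, -21)) = 70.7248
d((-21, 30), (17, -26)) = 67.6757
d((-21, 30), (20, -10)) = 57.28
d((-21, 30), (-10, 19)) = 15.5563
d((-11, 25), (4, 12)) = 19.8494
d((-11, 25), (27, -25)) = 62.8013
d((-11, 25), (28, -21)) = 60.3075
d((-11, 25), (17, -26)) = 58.1808
d((-11, 25), (20, -10)) = 46.7547
d((-11, 25), (-10, 19)) = 6.0828
d((4, 12), (27, -25)) = 43.566
d((4, 12), (28, -21)) = 40.8044
d((4, 12), (17, -26)) = 40.1622
d((4, 12), (20, -10)) = 27.2029
d((4, 12), (-10, 19)) = 15.6525
d((27, -25), (28, -21)) = 4.1231 <-- minimum
d((27, -25), (17, -26)) = 10.0499
d((27, -25), (20, -10)) = 16.5529
d((27, -25), (-10, 19)) = 57.4891
d((28, -21), (17, -26)) = 12.083
d((28, -21), (20, -10)) = 13.6015
d((28, -21), (-10, 19)) = 55.1725
d((17, -26), (20, -10)) = 16.2788
d((17, -26), (-10, 19)) = 52.4786
d((20, -10), (-10, 19)) = 41.7253

Closest pair: (27, -25) and (28, -21) with distance 4.1231

The closest pair is (27, -25) and (28, -21) with Euclidean distance 4.1231. For 8 points, brute-force pairwise comparison is shown above. For large n, the divide-and-conquer algorithm (sort by x, recurse on halves, check the dividing strip) achieves O(n log n).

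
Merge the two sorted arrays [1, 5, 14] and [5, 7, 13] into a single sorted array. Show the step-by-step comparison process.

Merging process:

Compare 1 vs 5: take 1 from left. Merged: [1]
Compare 5 vs 5: take 5 from left. Merged: [1, 5]
Compare 14 vs 5: take 5 from right. Merged: [1, 5, 5]
Compare 14 vs 7: take 7 from right. Merged: [1, 5, 5, 7]
Compare 14 vs 13: take 13 from right. Merged: [1, 5, 5, 7, 13]
Append remaining from left: [14]. Merged: [1, 5, 5, 7, 13, 14]

Final merged array: [1, 5, 5, 7, 13, 14]
Total comparisons: 5

The merged array is [1, 5, 5, 7, 13, 14], requiring 5 comparisons. The merge step runs in O(n) time where n is the total number of elements.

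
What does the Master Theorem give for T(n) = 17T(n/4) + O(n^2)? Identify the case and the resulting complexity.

Master Theorem for T(n) = 17T(n/4) + O(n^2):

a = 17, b = 4, c = 2
log_b(a) = log_4(17) = 2.0437

Case 1: c = 2 < log_4(17) = 2.0437
T(n) = O(n^(log_4 17))

For T(n) = 17T(n/4) + O(n^2): log_4(17) = 2.0437. This is Case 1 of the Master Theorem (c < log_b(a), work dominated by leaves), giving O(n^(log_4 17)).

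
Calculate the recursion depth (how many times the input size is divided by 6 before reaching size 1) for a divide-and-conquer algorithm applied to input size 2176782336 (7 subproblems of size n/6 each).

For divide and conquer with division factor 6:

Problem sizes at each level:
Level 0: 2176782336
Level 1: 362797056
Level 2: 60466176
Level 3: 10077696
Level 4: 1679616
Level 5: 279936
Level 6: 46656
Level 7: 7776
Level 8: 1296
Level 9: 216
Level 10: 36
Level 11: 6
Level 12: 1

The root is level 0 and the size-1 base case is level 12 (the tree spans levels 0 through 12, i.e. 13 levels counting the root), so the depth is the number of divisions: log_6(2176782336) = 12

The recursion tree depth is log_6(2176782336) = 12. At each level, the problem size is divided by 6, so it takes 12 divisions to reduce to a base case of size 1. The algorithm makes 7 recursive calls at each level.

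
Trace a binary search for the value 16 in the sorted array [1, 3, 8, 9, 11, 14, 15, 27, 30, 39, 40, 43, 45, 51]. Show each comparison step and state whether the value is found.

Binary search for 16 in [1, 3, 8, 9, 11, 14, 15, 27, 30, 39, 40, 43, 45, 51]:

lo=0, hi=13, mid=6, arr[mid]=15 -> 15 < 16, search right half
lo=7, hi=13, mid=10, arr[mid]=40 -> 40 > 16, search left half
lo=7, hi=9, mid=8, arr[mid]=30 -> 30 > 16, search left half
lo=7, hi=7, mid=7, arr[mid]=27 -> 27 > 16, search left half
lo=7 > hi=6, target 16 not found

Binary search determines that 16 is not in the array after 4 comparisons. The search space was exhausted without finding the target.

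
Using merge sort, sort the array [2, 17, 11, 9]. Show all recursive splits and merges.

Merge sort trace:

Split: [2, 17, 11, 9] -> [2, 17] and [11, 9]
  Split: [2, 17] -> [2] and [17]
  Merge: [2] + [17] -> [2, 17]
  Split: [11, 9] -> [11] and [9]
  Merge: [11] + [9] -> [9, 11]
Merge: [2, 17] + [9, 11] -> [2, 9, 11, 17]

Final sorted array: [2, 9, 11, 17]

The merge sort proceeds by recursively splitting the array and merging sorted halves.
After all merges, the sorted array is [2, 9, 11, 17].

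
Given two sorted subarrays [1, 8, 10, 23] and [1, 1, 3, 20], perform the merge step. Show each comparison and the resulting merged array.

Merging process:

Compare 1 vs 1: take 1 from left. Merged: [1]
Compare 8 vs 1: take 1 from right. Merged: [1, 1]
Compare 8 vs 1: take 1 from right. Merged: [1, 1, 1]
Compare 8 vs 3: take 3 from right. Merged: [1, 1, 1, 3]
Compare 8 vs 20: take 8 from left. Merged: [1, 1, 1, 3, 8]
Compare 10 vs 20: take 10 from left. Merged: [1, 1, 1, 3, 8, 10]
Compare 23 vs 20: take 20 from right. Merged: [1, 1, 1, 3, 8, 10, 20]
Append remaining from left: [23]. Merged: [1, 1, 1, 3, 8, 10, 20, 23]

Final merged array: [1, 1, 1, 3, 8, 10, 20, 23]
Total comparisons: 7

The merged array is [1, 1, 1, 3, 8, 10, 20, 23], requiring 7 comparisons. The merge step runs in O(n) time where n is the total number of elements.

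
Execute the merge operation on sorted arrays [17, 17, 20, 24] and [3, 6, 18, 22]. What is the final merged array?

Merging process:

Compare 17 vs 3: take 3 from right. Merged: [3]
Compare 17 vs 6: take 6 from right. Merged: [3, 6]
Compare 17 vs 18: take 17 from left. Merged: [3, 6, 17]
Compare 17 vs 18: take 17 from left. Merged: [3, 6, 17, 17]
Compare 20 vs 18: take 18 from right. Merged: [3, 6, 17, 17, 18]
Compare 20 vs 22: take 20 from left. Merged: [3, 6, 17, 17, 18, 20]
Compare 24 vs 22: take 22 from right. Merged: [3, 6, 17, 17, 18, 20, 22]
Append remaining from left: [24]. Merged: [3, 6, 17, 17, 18, 20, 22, 24]

Final merged array: [3, 6, 17, 17, 18, 20, 22, 24]
Total comparisons: 7

The merged array is [3, 6, 17, 17, 18, 20, 22, 24], requiring 7 comparisons. The merge step runs in O(n) time where n is the total number of elements.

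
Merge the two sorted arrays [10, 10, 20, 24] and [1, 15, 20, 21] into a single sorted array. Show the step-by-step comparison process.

Merging process:

Compare 10 vs 1: take 1 from right. Merged: [1]
Compare 10 vs 15: take 10 from left. Merged: [1, 10]
Compare 10 vs 15: take 10 from left. Merged: [1, 10, 10]
Compare 20 vs 15: take 15 from right. Merged: [1, 10, 10, 15]
Compare 20 vs 20: take 20 from left. Merged: [1, 10, 10, 15, 20]
Compare 24 vs 20: take 20 from right. Merged: [1, 10, 10, 15, 20, 20]
Compare 24 vs 21: take 21 from right. Merged: [1, 10, 10, 15, 20, 20, 21]
Append remaining from left: [24]. Merged: [1, 10, 10, 15, 20, 20, 21, 24]

Final merged array: [1, 10, 10, 15, 20, 20, 21, 24]
Total comparisons: 7

The merged array is [1, 10, 10, 15, 20, 20, 21, 24], requiring 7 comparisons. The merge step runs in O(n) time where n is the total number of elements.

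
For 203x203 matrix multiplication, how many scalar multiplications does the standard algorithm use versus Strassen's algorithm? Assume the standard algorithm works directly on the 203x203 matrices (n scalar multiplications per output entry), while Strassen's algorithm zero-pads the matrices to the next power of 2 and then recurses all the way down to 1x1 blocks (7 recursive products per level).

Matrix multiplication for 203x203 matrices:

Strassen's algorithm requires power-of-2 dimensions. Pad 203x203 to 256x256 (next power of 2).

Standard algorithm: 203^3 = 8365427 multiplications
Strassen's algorithm: 7^(log2(256)) = 7^8 = 5764801 multiplications
Savings: 8365427 - 5764801 = 2600626 multiplications

Standard: 8365427 multiplications (203^3). Strassen: 5764801 multiplications (7^8, after padding to 256x256). Strassen reduces 8 recursive multiplications to 7 at each level.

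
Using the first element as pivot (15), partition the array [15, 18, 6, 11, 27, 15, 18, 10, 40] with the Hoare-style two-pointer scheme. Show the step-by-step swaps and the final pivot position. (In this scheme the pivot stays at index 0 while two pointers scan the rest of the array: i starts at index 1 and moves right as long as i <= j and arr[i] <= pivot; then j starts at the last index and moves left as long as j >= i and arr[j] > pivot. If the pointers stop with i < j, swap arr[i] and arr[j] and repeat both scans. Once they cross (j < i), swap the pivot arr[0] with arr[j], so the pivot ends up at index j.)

Hoare-style two-pointer partition with pivot = 15:

Initial array: [15, 18, 6, 11, 27, 15, 18, 10, 40]

Pointers start at i = 1, j = 8.
i stops at index 1 (arr[1]=18 > 15), j stops at index 7 (arr[7]=10 <= 15): swap arr[1] and arr[7], array becomes [15, 10, 6, 11, 27, 15, 18, 18, 40]
i stops at index 4 (arr[4]=27 > 15), j stops at index 5 (arr[5]=15 <= 15): swap arr[4] and arr[5], array becomes [15, 10, 6, 11, 15, 27, 18, 18, 40]
i ends at 5, j ends at 4: the pointers have crossed (j < i), so scanning stops.

Swap pivot arr[0] with arr[4] to place pivot at position 4: [15, 10, 6, 11, 15, 27, 18, 18, 40]
Pivot position: 4

After partitioning with pivot 15, the array becomes [15, 10, 6, 11, 15, 27, 18, 18, 40]. The pivot is placed at index 4. All elements to the left of the pivot are <= 15, and all elements to the right are > 15.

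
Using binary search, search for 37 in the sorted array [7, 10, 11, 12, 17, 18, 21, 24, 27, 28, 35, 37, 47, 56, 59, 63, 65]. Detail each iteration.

Binary search for 37 in [7, 10, 11, 12, 17, 18, 21, 24, 27, 28, 35, 37, 47, 56, 59, 63, 65]:

lo=0, hi=16, mid=8, arr[mid]=27 -> 27 < 37, search right half
lo=9, hi=16, mid=12, arr[mid]=47 -> 47 > 37, search left half
lo=9, hi=11, mid=10, arr[mid]=35 -> 35 < 37, search right half
lo=11, hi=11, mid=11, arr[mid]=37 -> Found target at index 11!

Binary search finds 37 at index 11 after 4 comparisons. The search repeatedly halves the search space by comparing with the middle element.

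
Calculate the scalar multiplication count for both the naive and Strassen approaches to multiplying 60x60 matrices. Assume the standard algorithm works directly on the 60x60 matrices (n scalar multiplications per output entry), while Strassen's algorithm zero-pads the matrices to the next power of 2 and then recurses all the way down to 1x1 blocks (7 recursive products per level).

Matrix multiplication for 60x60 matrices:

Strassen's algorithm requires power-of-2 dimensions. Pad 60x60 to 64x64 (next power of 2).

Standard algorithm: 60^3 = 216000 multiplications
Strassen's algorithm: 7^(log2(64)) = 7^6 = 117649 multiplications
Savings: 216000 - 117649 = 98351 multiplications

Standard: 216000 multiplications (60^3). Strassen: 117649 multiplications (7^6, after padding to 64x64). Strassen reduces 8 recursive multiplications to 7 at each level.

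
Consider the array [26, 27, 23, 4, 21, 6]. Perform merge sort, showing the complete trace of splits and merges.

Merge sort trace:

Split: [26, 27, 23, 4, 21, 6] -> [26, 27, 23] and [4, 21, 6]
  Split: [26, 27, 23] -> [26] and [27, 23]
    Split: [27, 23] -> [27] and [23]
    Merge: [27] + [23] -> [23, 27]
  Merge: [26] + [23, 27] -> [23, 26, 27]
  Split: [4, 21, 6] -> [4] and [21, 6]
    Split: [21, 6] -> [21] and [6]
    Merge: [21] + [6] -> [6, 21]
  Merge: [4] + [6, 21] -> [4, 6, 21]
Merge: [23, 26, 27] + [4, 6, 21] -> [4, 6, 21, 23, 26, 27]

Final sorted array: [4, 6, 21, 23, 26, 27]

The merge sort proceeds by recursively splitting the array and merging sorted halves.
After all merges, the sorted array is [4, 6, 21, 23, 26, 27].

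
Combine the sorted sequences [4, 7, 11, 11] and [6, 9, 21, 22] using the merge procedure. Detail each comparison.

Merging process:

Compare 4 vs 6: take 4 from left. Merged: [4]
Compare 7 vs 6: take 6 from right. Merged: [4, 6]
Compare 7 vs 9: take 7 from left. Merged: [4, 6, 7]
Compare 11 vs 9: take 9 from right. Merged: [4, 6, 7, 9]
Compare 11 vs 21: take 11 from left. Merged: [4, 6, 7, 9, 11]
Compare 11 vs 21: take 11 from left. Merged: [4, 6, 7, 9, 11, 11]
Append remaining from right: [21, 22]. Merged: [4, 6, 7, 9, 11, 11, 21, 22]

Final merged array: [4, 6, 7, 9, 11, 11, 21, 22]
Total comparisons: 6

The merged array is [4, 6, 7, 9, 11, 11, 21, 22], requiring 6 comparisons. The merge step runs in O(n) time where n is the total number of elements.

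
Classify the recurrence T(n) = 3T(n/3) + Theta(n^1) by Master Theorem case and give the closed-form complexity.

Master Theorem for T(n) = 3T(n/3) + O(n^1):

a = 3, b = 3, c = 1
log_b(a) = log_3(3) = 1.0000

Case 2: c = 1 = log_3(3) = 1.0000
T(n) = O(n^1 log n) = O(n log n)

For T(n) = 3T(n/3) + O(n^1): log_3(3) = 1.0000. This is Case 2 of the Master Theorem (c = log_b(a), equal work at all levels), giving O(n log n).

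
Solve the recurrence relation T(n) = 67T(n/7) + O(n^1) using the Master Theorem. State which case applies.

Master Theorem for T(n) = 67T(n/7) + O(n^1):

a = 67, b = 7, c = 1
log_b(a) = log_7(67) = 2.1608

Case 1: c = 1 < log_7(67) = 2.1608
T(n) = O(n^(log_7 67))

For T(n) = 67T(n/7) + O(n^1): log_7(67) = 2.1608. This is Case 1 of the Master Theorem (c < log_b(a), work dominated by leaves), giving O(n^(log_7 67)).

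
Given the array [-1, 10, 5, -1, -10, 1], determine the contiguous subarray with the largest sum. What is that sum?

Using Kadane's algorithm on [-1, 10, 5, -1, -10, 1]:

Scanning through the array:
Position 1 (value 10): max_ending_here = 10, max_so_far = 10
Position 2 (value 5): max_ending_here = 15, max_so_far = 15
Position 3 (value -1): max_ending_here = 14, max_so_far = 15
Position 4 (value -10): max_ending_here = 4, max_so_far = 15
Position 5 (value 1): max_ending_here = 5, max_so_far = 15

Maximum subarray: [10, 5]
Maximum sum: 15

The maximum subarray is [10, 5] with sum 15. This subarray runs from index 1 to index 2.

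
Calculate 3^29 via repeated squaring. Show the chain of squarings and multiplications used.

Computing 3^29 by squaring (build up from 3^1; each line after the first costs one multiplication):

3^1 = 3
3^2 = (3^1)^2 = 3^2 = 9
3^3 = 3 * 3^2 = 3 * 9 = 27
3^6 = (3^3)^2 = 27^2 = 729
3^7 = 3 * 3^6 = 3 * 729 = 2187
3^14 = (3^7)^2 = 2187^2 = 4782969
3^28 = (3^14)^2 = 4782969^2 = 22876792454961
3^29 = 3 * 3^28 = 3 * 22876792454961 = 68630377364883

Result: 68630377364883
Multiplications needed: 7 (7 lines after 3^1)

3^29 = 68630377364883. Using exponentiation by squaring, this requires 7 multiplications. The key idea: if the exponent is even, square the half-power; if odd, multiply by the base once.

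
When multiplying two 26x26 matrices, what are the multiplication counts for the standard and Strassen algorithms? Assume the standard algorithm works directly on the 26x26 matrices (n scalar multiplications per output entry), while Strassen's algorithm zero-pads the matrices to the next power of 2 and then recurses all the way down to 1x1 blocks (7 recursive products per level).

Matrix multiplication for 26x26 matrices:

Strassen's algorithm requires power-of-2 dimensions. Pad 26x26 to 32x32 (next power of 2).

Standard algorithm: 26^3 = 17576 multiplications
Strassen's algorithm: 7^(log2(32)) = 7^5 = 16807 multiplications
Savings: 17576 - 16807 = 769 multiplications

Standard: 17576 multiplications (26^3). Strassen: 16807 multiplications (7^5, after padding to 32x32). Strassen reduces 8 recursive multiplications to 7 at each level.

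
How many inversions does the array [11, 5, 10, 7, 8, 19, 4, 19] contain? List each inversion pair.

Finding inversions in [11, 5, 10, 7, 8, 19, 4, 19]:

(0, 1): arr[0]=11 > arr[1]=5
(0, 2): arr[0]=11 > arr[2]=10
(0, 3): arr[0]=11 > arr[3]=7
(0, 4): arr[0]=11 > arr[4]=8
(0, 6): arr[0]=11 > arr[6]=4
(1, 6): arr[1]=5 > arr[6]=4
(2, 3): arr[2]=10 > arr[3]=7
(2, 4): arr[2]=10 > arr[4]=8
(2, 6): arr[2]=10 > arr[6]=4
(3, 6): arr[3]=7 > arr[6]=4
(4, 6): arr[4]=8 > arr[6]=4
(5, 6): arr[5]=19 > arr[6]=4

Total inversions: 12

The array has 12 inversion(s): (0,1), (0,2), (0,3), (0,4), (0,6), (1,6), (2,3), (2,4), (2,6), (3,6), (4,6), (5,6). Each pair (i,j) satisfies i < j and arr[i] > arr[j].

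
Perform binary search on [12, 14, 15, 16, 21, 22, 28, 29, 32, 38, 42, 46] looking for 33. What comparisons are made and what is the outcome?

Binary search for 33 in [12, 14, 15, 16, 21, 22, 28, 29, 32, 38, 42, 46]:

lo=0, hi=11, mid=5, arr[mid]=22 -> 22 < 33, search right half
lo=6, hi=11, mid=8, arr[mid]=32 -> 32 < 33, search right half
lo=9, hi=11, mid=10, arr[mid]=42 -> 42 > 33, search left half
lo=9, hi=9, mid=9, arr[mid]=38 -> 38 > 33, search left half
lo=9 > hi=8, target 33 not found

Binary search determines that 33 is not in the array after 4 comparisons. The search space was exhausted without finding the target.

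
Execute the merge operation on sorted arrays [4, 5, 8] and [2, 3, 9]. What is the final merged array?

Merging process:

Compare 4 vs 2: take 2 from right. Merged: [2]
Compare 4 vs 3: take 3 from right. Merged: [2, 3]
Compare 4 vs 9: take 4 from left. Merged: [2, 3, 4]
Compare 5 vs 9: take 5 from left. Merged: [2, 3, 4, 5]
Compare 8 vs 9: take 8 from left. Merged: [2, 3, 4, 5, 8]
Append remaining from right: [9]. Merged: [2, 3, 4, 5, 8, 9]

Final merged array: [2, 3, 4, 5, 8, 9]
Total comparisons: 5

The merged array is [2, 3, 4, 5, 8, 9], requiring 5 comparisons. The merge step runs in O(n) time where n is the total number of elements.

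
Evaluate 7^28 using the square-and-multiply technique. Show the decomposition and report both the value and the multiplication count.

Computing 7^28 by squaring (build up from 7^1; each line after the first costs one multiplication):

7^1 = 7
7^2 = (7^1)^2 = 7^2 = 49
7^3 = 7 * 7^2 = 7 * 49 = 343
7^6 = (7^3)^2 = 343^2 = 117649
7^7 = 7 * 7^6 = 7 * 117649 = 823543
7^14 = (7^7)^2 = 823543^2 = 678223072849
7^28 = (7^14)^2 = 678223072849^2 = 459986536544739960976801

Result: 459986536544739960976801
Multiplications needed: 6 (6 lines after 7^1)

7^28 = 459986536544739960976801. Using exponentiation by squaring, this requires 6 multiplications. The key idea: if the exponent is even, square the half-power; if odd, multiply by the base once.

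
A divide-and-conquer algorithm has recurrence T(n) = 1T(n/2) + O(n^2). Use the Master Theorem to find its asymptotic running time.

Master Theorem for T(n) = 1T(n/2) + O(n^2):

a = 1, b = 2, c = 2
log_b(a) = log_2(1) = 0.0000

Case 3: c = 2 > log_2(1) = 0.0000
T(n) = O(n^2) = O(n^2)

For T(n) = 1T(n/2) + O(n^2): log_2(1) = 0.0000. This is Case 3 of the Master Theorem (c > log_b(a), work dominated by root), giving O(n^2).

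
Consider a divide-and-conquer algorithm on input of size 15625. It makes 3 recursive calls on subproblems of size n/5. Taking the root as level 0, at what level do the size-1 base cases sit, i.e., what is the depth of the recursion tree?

For divide and conquer with division factor 5:

Problem sizes at each level:
Level 0: 15625
Level 1: 3125
Level 2: 625
Level 3: 125
Level 4: 25
Level 5: 5
Level 6: 1

The root is level 0 and the size-1 base case is level 6 (the tree spans levels 0 through 6, i.e. 7 levels counting the root), so the depth is the number of divisions: log_5(15625) = 6

The recursion tree depth is log_5(15625) = 6. At each level, the problem size is divided by 5, so it takes 6 divisions to reduce to a base case of size 1. The algorithm makes 3 recursive calls at each level.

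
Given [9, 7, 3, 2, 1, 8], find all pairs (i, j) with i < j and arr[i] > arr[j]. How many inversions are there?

Finding inversions in [9, 7, 3, 2, 1, 8]:

(0, 1): arr[0]=9 > arr[1]=7
(0, 2): arr[0]=9 > arr[2]=3
(0, 3): arr[0]=9 > arr[3]=2
(0, 4): arr[0]=9 > arr[4]=1
(0, 5): arr[0]=9 > arr[5]=8
(1, 2): arr[1]=7 > arr[2]=3
(1, 3): arr[1]=7 > arr[3]=2
(1, 4): arr[1]=7 > arr[4]=1
(2, 3): arr[2]=3 > arr[3]=2
(2, 4): arr[2]=3 > arr[4]=1
(3, 4): arr[3]=2 > arr[4]=1

Total inversions: 11

The array has 11 inversion(s): (0,1), (0,2), (0,3), (0,4), (0,5), (1,2), (1,3), (1,4), (2,3), (2,4), (3,4). Each pair (i,j) satisfies i < j and arr[i] > arr[j].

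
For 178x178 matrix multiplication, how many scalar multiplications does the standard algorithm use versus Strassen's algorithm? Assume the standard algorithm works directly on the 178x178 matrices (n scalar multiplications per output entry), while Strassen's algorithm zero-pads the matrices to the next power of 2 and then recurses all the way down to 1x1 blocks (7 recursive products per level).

Matrix multiplication for 178x178 matrices:

Strassen's algorithm requires power-of-2 dimensions. Pad 178x178 to 256x256 (next power of 2).

Standard algorithm: 178^3 = 5639752 multiplications
Strassen's algorithm: 7^(log2(256)) = 7^8 = 5764801 multiplications
Difference: 5639752 - 5764801 = -125049 (Strassen uses MORE here due to padding overhead — for small or just-over-power-of-2 n, padding can outweigh the per-level savings)

Standard: 5639752 multiplications (178^3). Strassen: 5764801 multiplications (7^8, after padding to 256x256). Strassen reduces 8 recursive multiplications to 7 at each level.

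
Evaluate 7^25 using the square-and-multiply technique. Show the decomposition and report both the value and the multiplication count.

Computing 7^25 by squaring (build up from 7^1; each line after the first costs one multiplication):

7^1 = 7
7^2 = (7^1)^2 = 7^2 = 49
7^3 = 7 * 7^2 = 7 * 49 = 343
7^6 = (7^3)^2 = 343^2 = 117649
7^12 = (7^6)^2 = 117649^2 = 13841287201
7^24 = (7^12)^2 = 13841287201^2 = 191581231380566414401
7^25 = 7 * 7^24 = 7 * 191581231380566414401 = 1341068619663964900807

Result: 1341068619663964900807
Multiplications needed: 6 (6 lines after 7^1)

7^25 = 1341068619663964900807. Using exponentiation by squaring, this requires 6 multiplications. The key idea: if the exponent is even, square the half-power; if odd, multiply by the base once.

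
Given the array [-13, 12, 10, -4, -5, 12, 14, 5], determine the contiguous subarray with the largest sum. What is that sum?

Using Kadane's algorithm on [-13, 12, 10, -4, -5, 12, 14, 5]:

Scanning through the array:
Position 1 (value 12): max_ending_here = 12, max_so_far = 12
Position 2 (value 10): max_ending_here = 22, max_so_far = 22
Position 3 (value -4): max_ending_here = 18, max_so_far = 22
Position 4 (value -5): max_ending_here = 13, max_so_far = 22
Position 5 (value 12): max_ending_here = 25, max_so_far = 25
Position 6 (value 14): max_ending_here = 39, max_so_far = 39
Position 7 (value 5): max_ending_here = 44, max_so_far = 44

Maximum subarray: [12, 10, -4, -5, 12, 14, 5]
Maximum sum: 44

The maximum subarray is [12, 10, -4, -5, 12, 14, 5] with sum 44. This subarray runs from index 1 to index 7.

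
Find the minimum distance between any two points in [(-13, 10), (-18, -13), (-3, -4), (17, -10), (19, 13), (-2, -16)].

Computing all pairwise distances among 6 points:

d((-13, 10), (-18, -13)) = 23.5372
d((-13, 10), (-3, -4)) = 17.2047
d((-13, 10), (17, -10)) = 36.0555
d((-13, 10), (19, 13)) = 32.1403
d((-13, 10), (-2, -16)) = 28.2312
d((-18, -13), (-3, -4)) = 17.4929
d((-18, -13), (17, -10)) = 35.1283
d((-18, -13), (19, 13)) = 45.2217
d((-18, -13), (-2, -16)) = 16.2788
d((-3, -4), (17, -10)) = 20.8806
d((-3, -4), (19, 13)) = 27.8029
d((-3, -4), (-2, -16)) = 12.0416 <-- minimum
d((17, -10), (19, 13)) = 23.0868
d((17, -10), (-2, -16)) = 19.9249
d((19, 13), (-2, -16)) = 35.805

Closest pair: (-3, -4) and (-2, -16) with distance 12.0416

The closest pair is (-3, -4) and (-2, -16) with Euclidean distance 12.0416. For 6 points, brute-force pairwise comparison is shown above. For large n, the divide-and-conquer algorithm (sort by x, recurse on halves, check the dividing strip) achieves O(n log n).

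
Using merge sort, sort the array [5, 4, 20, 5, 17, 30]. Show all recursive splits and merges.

Merge sort trace:

Split: [5, 4, 20, 5, 17, 30] -> [5, 4, 20] and [5, 17, 30]
  Split: [5, 4, 20] -> [5] and [4, 20]
    Split: [4, 20] -> [4] and [20]
    Merge: [4] + [20] -> [4, 20]
  Merge: [5] + [4, 20] -> [4, 5, 20]
  Split: [5, 17, 30] -> [5] and [17, 30]
    Split: [17, 30] -> [17] and [30]
    Merge: [17] + [30] -> [17, 30]
  Merge: [5] + [17, 30] -> [5, 17, 30]
Merge: [4, 5, 20] + [5, 17, 30] -> [4, 5, 5, 17, 20, 30]

Final sorted array: [4, 5, 5, 17, 20, 30]

The merge sort proceeds by recursively splitting the array and merging sorted halves.
After all merges, the sorted array is [4, 5, 5, 17, 20, 30].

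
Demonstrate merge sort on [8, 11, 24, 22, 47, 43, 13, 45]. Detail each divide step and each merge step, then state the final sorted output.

Merge sort trace:

Split: [8, 11, 24, 22, 47, 43, 13, 45] -> [8, 11, 24, 22] and [47, 43, 13, 45]
  Split: [8, 11, 24, 22] -> [8, 11] and [24, 22]
    Split: [8, 11] -> [8] and [11]
    Merge: [8] + [11] -> [8, 11]
    Split: [24, 22] -> [24] and [22]
    Merge: [24] + [22] -> [22, 24]
  Merge: [8, 11] + [22, 24] -> [8, 11, 22, 24]
  Split: [47, 43, 13, 45] -> [47, 43] and [13, 45]
    Split: [47, 43] -> [47] and [43]
    Merge: [47] + [43] -> [43, 47]
    Split: [13, 45] -> [13] and [45]
    Merge: [13] + [45] -> [13, 45]
  Merge: [43, 47] + [13, 45] -> [13, 43, 45, 47]
Merge: [8, 11, 22, 24] + [13, 43, 45, 47] -> [8, 11, 13, 22, 24, 43, 45, 47]

Final sorted array: [8, 11, 13, 22, 24, 43, 45, 47]

The merge sort proceeds by recursively splitting the array and merging sorted halves.
After all merges, the sorted array is [8, 11, 13, 22, 24, 43, 45, 47].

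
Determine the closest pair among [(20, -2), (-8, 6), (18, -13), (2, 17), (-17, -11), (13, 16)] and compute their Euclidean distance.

Computing all pairwise distances among 6 points:

d((20, -2), (-8, 6)) = 29.1204
d((20, -2), (18, -13)) = 11.1803
d((20, -2), (2, 17)) = 26.1725
d((20, -2), (-17, -11)) = 38.0789
d((20, -2), (13, 16)) = 19.3132
d((-8, 6), (18, -13)) = 32.2025
d((-8, 6), (2, 17)) = 14.8661
d((-8, 6), (-17, -11)) = 19.2354
d((-8, 6), (13, 16)) = 23.2594
d((18, -13), (2, 17)) = 34.0
d((18, -13), (-17, -11)) = 35.0571
d((18, -13), (13, 16)) = 29.4279
d((2, 17), (-17, -11)) = 33.8378
d((2, 17), (13, 16)) = 11.0454 <-- minimum
d((-17, -11), (13, 16)) = 40.3609

Closest pair: (2, 17) and (13, 16) with distance 11.0454

The closest pair is (2, 17) and (13, 16) with Euclidean distance 11.0454. For 6 points, brute-force pairwise comparison is shown above. For large n, the divide-and-conquer algorithm (sort by x, recurse on halves, check the dividing strip) achieves O(n log n).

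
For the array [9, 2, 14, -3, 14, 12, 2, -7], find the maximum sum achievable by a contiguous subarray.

Using Kadane's algorithm on [9, 2, 14, -3, 14, 12, 2, -7]:

Scanning through the array:
Position 1 (value 2): max_ending_here = 11, max_so_far = 11
Position 2 (value 14): max_ending_here = 25, max_so_far = 25
Position 3 (value -3): max_ending_here = 22, max_so_far = 25
Position 4 (value 14): max_ending_here = 36, max_so_far = 36
Position 5 (value 12): max_ending_here = 48, max_so_far = 48
Position 6 (value 2): max_ending_here = 50, max_so_far = 50
Position 7 (value -7): max_ending_here = 43, max_so_far = 50

Maximum subarray: [9, 2, 14, -3, 14, 12, 2]
Maximum sum: 50

The maximum subarray is [9, 2, 14, -3, 14, 12, 2] with sum 50. This subarray runs from index 0 to index 6.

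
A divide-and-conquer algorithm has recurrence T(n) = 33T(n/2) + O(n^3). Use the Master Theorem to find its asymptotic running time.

Master Theorem for T(n) = 33T(n/2) + O(n^3):

a = 33, b = 2, c = 3
log_b(a) = log_2(33) = 5.0444

Case 1: c = 3 < log_2(33) = 5.0444
T(n) = O(n^(log_2 33))

For T(n) = 33T(n/2) + O(n^3): log_2(33) = 5.0444. This is Case 1 of the Master Theorem (c < log_b(a), work dominated by leaves), giving O(n^(log_2 33)).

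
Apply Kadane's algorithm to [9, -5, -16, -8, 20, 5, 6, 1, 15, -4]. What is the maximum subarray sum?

Using Kadane's algorithm on [9, -5, -16, -8, 20, 5, 6, 1, 15, -4]:

Scanning through the array:
Position 1 (value -5): max_ending_here = 4, max_so_far = 9
Position 2 (value -16): max_ending_here = -12, max_so_far = 9
Position 3 (value -8): max_ending_here = -8, max_so_far = 9
Position 4 (value 20): max_ending_here = 20, max_so_far = 20
Position 5 (value 5): max_ending_here = 25, max_so_far = 25
Position 6 (value 6): max_ending_here = 31, max_so_far = 31
Position 7 (value 1): max_ending_here = 32, max_so_far = 32
Position 8 (value 15): max_ending_here = 47, max_so_far = 47
Position 9 (value -4): max_ending_here = 43, max_so_far = 47

Maximum subarray: [20, 5, 6, 1, 15]
Maximum sum: 47

The maximum subarray is [20, 5, 6, 1, 15] with sum 47. This subarray runs from index 4 to index 8.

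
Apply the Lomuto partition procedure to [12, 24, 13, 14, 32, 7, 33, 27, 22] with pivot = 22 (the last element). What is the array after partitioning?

Lomuto partition with pivot = 22:

Initial array: [12, 24, 13, 14, 32, 7, 33, 27, 22]

arr[0]=12 <= 22: swap with position 0, array becomes [12, 24, 13, 14, 32, 7, 33, 27, 22]
arr[1]=24 > 22: no swap
arr[2]=13 <= 22: swap with position 1, array becomes [12, 13, 24, 14, 32, 7, 33, 27, 22]
arr[3]=14 <= 22: swap with position 2, array becomes [12, 13, 14, 24, 32, 7, 33, 27, 22]
arr[4]=32 > 22: no swap
arr[5]=7 <= 22: swap with position 3, array becomes [12, 13, 14, 7, 32, 24, 33, 27, 22]
arr[6]=33 > 22: no swap
arr[7]=27 > 22: no swap

Place pivot at position 4: [12, 13, 14, 7, 22, 24, 33, 27, 32]
Pivot position: 4

After partitioning with pivot 22, the array becomes [12, 13, 14, 7, 22, 24, 33, 27, 32]. The pivot is placed at index 4. All elements to the left of the pivot are <= 22, and all elements to the right are > 22.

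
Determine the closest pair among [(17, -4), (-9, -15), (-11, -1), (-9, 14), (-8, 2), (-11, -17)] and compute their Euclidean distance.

Computing all pairwise distances among 6 points:

d((17, -4), (-9, -15)) = 28.2312
d((17, -4), (-11, -1)) = 28.1603
d((17, -4), (-9, 14)) = 31.6228
d((17, -4), (-8, 2)) = 25.7099
d((17, -4), (-11, -17)) = 30.8707
d((-9, -15), (-11, -1)) = 14.1421
d((-9, -15), (-9, 14)) = 29.0
d((-9, -15), (-8, 2)) = 17.0294
d((-9, -15), (-11, -17)) = 2.8284 <-- minimum
d((-11, -1), (-9, 14)) = 15.1327
d((-11, -1), (-8, 2)) = 4.2426
d((-11, -1), (-11, -17)) = 16.0
d((-9, 14), (-8, 2)) = 12.0416
d((-9, 14), (-11, -17)) = 31.0644
d((-8, 2), (-11, -17)) = 19.2354

Closest pair: (-9, -15) and (-11, -17) with distance 2.8284

The closest pair is (-9, -15) and (-11, -17) with Euclidean distance 2.8284. For 6 points, brute-force pairwise comparison is shown above. For large n, the divide-and-conquer algorithm (sort by x, recurse on halves, check the dividing strip) achieves O(n log n).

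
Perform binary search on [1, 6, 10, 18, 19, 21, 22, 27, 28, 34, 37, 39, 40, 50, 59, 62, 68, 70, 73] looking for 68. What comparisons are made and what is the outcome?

Binary search for 68 in [1, 6, 10, 18, 19, 21, 22, 27, 28, 34, 37, 39, 40, 50, 59, 62, 68, 70, 73]:

lo=0, hi=18, mid=9, arr[mid]=34 -> 34 < 68, search right half
lo=10, hi=18, mid=14, arr[mid]=59 -> 59 < 68, search right half
lo=15, hi=18, mid=16, arr[mid]=68 -> Found target at index 16!

Binary search finds 68 at index 16 after 3 comparisons. The search repeatedly halves the search space by comparing with the middle element.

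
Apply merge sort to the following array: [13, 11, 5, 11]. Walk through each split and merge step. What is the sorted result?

Merge sort trace:

Split: [13, 11, 5, 11] -> [13, 11] and [5, 11]
  Split: [13, 11] -> [13] and [11]
  Merge: [13] + [11] -> [11, 13]
  Split: [5, 11] -> [5] and [11]
  Merge: [5] + [11] -> [5, 11]
Merge: [11, 13] + [5, 11] -> [5, 11, 11, 13]

Final sorted array: [5, 11, 11, 13]

The merge sort proceeds by recursively splitting the array and merging sorted halves.
After all merges, the sorted array is [5, 11, 11, 13].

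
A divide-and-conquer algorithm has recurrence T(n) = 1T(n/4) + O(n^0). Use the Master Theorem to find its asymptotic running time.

Master Theorem for T(n) = 1T(n/4) + O(n^0):

a = 1, b = 4, c = 0
log_b(a) = log_4(1) = 0.0000

Case 2: c = 0 = log_4(1) = 0.0000
T(n) = O(n^0 log n) = O(log n)

For T(n) = 1T(n/4) + O(n^0): log_4(1) = 0.0000. This is Case 2 of the Master Theorem (c = log_b(a), equal work at all levels), giving O(log n).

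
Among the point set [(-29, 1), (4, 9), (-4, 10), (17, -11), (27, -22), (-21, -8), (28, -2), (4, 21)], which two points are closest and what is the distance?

Computing all pairwise distances among 8 points:

d((-29, 1), (4, 9)) = 33.9559
d((-29, 1), (-4, 10)) = 26.5707
d((-29, 1), (17, -11)) = 47.5395
d((-29, 1), (27, -22)) = 60.5392
d((-29, 1), (-21, -8)) = 12.0416
d((-29, 1), (28, -2)) = 57.0789
d((-29, 1), (4, 21)) = 38.5876
d((4, 9), (-4, 10)) = 8.0623 <-- minimum
d((4, 9), (17, -11)) = 23.8537
d((4, 9), (27, -22)) = 38.6005
d((4, 9), (-21, -8)) = 30.2324
d((4, 9), (28, -2)) = 26.4008
d((4, 9), (4, 21)) = 12.0
d((-4, 10), (17, -11)) = 29.6985
d((-4, 10), (27, -22)) = 44.5533
d((-4, 10), (-21, -8)) = 24.7588
d((-4, 10), (28, -2)) = 34.176
d((-4, 10), (4, 21)) = 13.6015
d((17, -11), (27, -22)) = 14.8661
d((17, -11), (-21, -8)) = 38.1182
d((17, -11), (28, -2)) = 14.2127
d((17, -11), (4, 21)) = 34.5398
d((27, -22), (-21, -8)) = 50.0
d((27, -22), (28, -2)) = 20.025
d((27, -22), (4, 21)) = 48.7647
d((-21, -8), (28, -2)) = 49.366
d((-21, -8), (4, 21)) = 38.2884
d((28, -2), (4, 21)) = 33.2415

Closest pair: (4, 9) and (-4, 10) with distance 8.0623

The closest pair is (4, 9) and (-4, 10) with Euclidean distance 8.0623. For 8 points, brute-force pairwise comparison is shown above. For large n, the divide-and-conquer algorithm (sort by x, recurse on halves, check the dividing strip) achieves O(n log n).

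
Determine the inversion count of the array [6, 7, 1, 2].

Finding inversions in [6, 7, 1, 2]:

(0, 2): arr[0]=6 > arr[2]=1
(0, 3): arr[0]=6 > arr[3]=2
(1, 2): arr[1]=7 > arr[2]=1
(1, 3): arr[1]=7 > arr[3]=2

Total inversions: 4

The array has 4 inversion(s): (0,2), (0,3), (1,2), (1,3). Each pair (i,j) satisfies i < j and arr[i] > arr[j].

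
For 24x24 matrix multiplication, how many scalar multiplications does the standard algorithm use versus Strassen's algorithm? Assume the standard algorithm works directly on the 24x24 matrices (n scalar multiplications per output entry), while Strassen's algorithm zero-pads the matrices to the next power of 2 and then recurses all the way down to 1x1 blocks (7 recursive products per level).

Matrix multiplication for 24x24 matrices:

Strassen's algorithm requires power-of-2 dimensions. Pad 24x24 to 32x32 (next power of 2).

Standard algorithm: 24^3 = 13824 multiplications
Strassen's algorithm: 7^(log2(32)) = 7^5 = 16807 multiplications
Difference: 13824 - 16807 = -2983 (Strassen uses MORE here due to padding overhead — for small or just-over-power-of-2 n, padding can outweigh the per-level savings)

Standard: 13824 multiplications (24^3). Strassen: 16807 multiplications (7^5, after padding to 32x32). Strassen reduces 8 recursive multiplications to 7 at each level.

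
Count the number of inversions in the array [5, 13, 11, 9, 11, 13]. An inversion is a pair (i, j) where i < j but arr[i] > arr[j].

Finding inversions in [5, 13, 11, 9, 11, 13]:

(1, 2): arr[1]=13 > arr[2]=11
(1, 3): arr[1]=13 > arr[3]=9
(1, 4): arr[1]=13 > arr[4]=11
(2, 3): arr[2]=11 > arr[3]=9

Total inversions: 4

The array has 4 inversion(s): (1,2), (1,3), (1,4), (2,3). Each pair (i,j) satisfies i < j and arr[i] > arr[j].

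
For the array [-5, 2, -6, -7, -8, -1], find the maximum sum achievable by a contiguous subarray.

Using Kadane's algorithm on [-5, 2, -6, -7, -8, -1]:

Scanning through the array:
Position 1 (value 2): max_ending_here = 2, max_so_far = 2
Position 2 (value -6): max_ending_here = -4, max_so_far = 2
Position 3 (value -7): max_ending_here = -7, max_so_far = 2
Position 4 (value -8): max_ending_here = -8, max_so_far = 2
Position 5 (value -1): max_ending_here = -1, max_so_far = 2

Maximum subarray: [2]
Maximum sum: 2

The maximum subarray is [2] with sum 2. This subarray runs from index 1 to index 1.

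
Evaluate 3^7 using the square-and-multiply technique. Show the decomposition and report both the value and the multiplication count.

Computing 3^7 by squaring (build up from 3^1; each line after the first costs one multiplication):

3^1 = 3
3^2 = (3^1)^2 = 3^2 = 9
3^3 = 3 * 3^2 = 3 * 9 = 27
3^6 = (3^3)^2 = 27^2 = 729
3^7 = 3 * 3^6 = 3 * 729 = 2187

Result: 2187
Multiplications needed: 4 (4 lines after 3^1)

3^7 = 2187. Using exponentiation by squaring, this requires 4 multiplications. The key idea: if the exponent is even, square the half-power; if odd, multiply by the base once.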